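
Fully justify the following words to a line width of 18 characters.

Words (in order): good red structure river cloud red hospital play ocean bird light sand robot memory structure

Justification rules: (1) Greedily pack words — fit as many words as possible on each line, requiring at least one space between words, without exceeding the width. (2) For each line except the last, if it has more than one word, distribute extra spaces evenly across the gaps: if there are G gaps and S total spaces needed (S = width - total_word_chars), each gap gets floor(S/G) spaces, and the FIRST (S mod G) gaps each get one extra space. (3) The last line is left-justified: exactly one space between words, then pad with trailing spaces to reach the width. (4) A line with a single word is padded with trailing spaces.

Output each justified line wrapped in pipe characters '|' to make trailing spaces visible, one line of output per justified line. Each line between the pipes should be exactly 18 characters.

Answer: |good red structure|
|river   cloud  red|
|hospital      play|
|ocean  bird  light|
|sand  robot memory|
|structure         |

Derivation:
Line 1: ['good', 'red', 'structure'] (min_width=18, slack=0)
Line 2: ['river', 'cloud', 'red'] (min_width=15, slack=3)
Line 3: ['hospital', 'play'] (min_width=13, slack=5)
Line 4: ['ocean', 'bird', 'light'] (min_width=16, slack=2)
Line 5: ['sand', 'robot', 'memory'] (min_width=17, slack=1)
Line 6: ['structure'] (min_width=9, slack=9)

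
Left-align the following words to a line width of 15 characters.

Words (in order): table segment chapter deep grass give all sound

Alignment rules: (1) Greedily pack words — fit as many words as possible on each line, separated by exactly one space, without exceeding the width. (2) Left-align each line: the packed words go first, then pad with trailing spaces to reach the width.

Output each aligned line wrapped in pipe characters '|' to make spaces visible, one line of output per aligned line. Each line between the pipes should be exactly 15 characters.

Answer: |table segment  |
|chapter deep   |
|grass give all |
|sound          |

Derivation:
Line 1: ['table', 'segment'] (min_width=13, slack=2)
Line 2: ['chapter', 'deep'] (min_width=12, slack=3)
Line 3: ['grass', 'give', 'all'] (min_width=14, slack=1)
Line 4: ['sound'] (min_width=5, slack=10)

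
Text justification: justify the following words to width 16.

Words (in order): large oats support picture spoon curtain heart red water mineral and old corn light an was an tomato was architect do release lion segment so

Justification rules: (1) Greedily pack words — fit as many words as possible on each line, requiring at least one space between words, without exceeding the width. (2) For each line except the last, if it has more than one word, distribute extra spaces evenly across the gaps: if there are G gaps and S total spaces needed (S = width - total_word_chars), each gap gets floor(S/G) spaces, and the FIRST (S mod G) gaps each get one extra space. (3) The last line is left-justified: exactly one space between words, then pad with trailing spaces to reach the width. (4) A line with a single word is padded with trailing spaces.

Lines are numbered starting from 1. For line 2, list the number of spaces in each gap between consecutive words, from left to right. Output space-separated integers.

Answer: 2

Derivation:
Line 1: ['large', 'oats'] (min_width=10, slack=6)
Line 2: ['support', 'picture'] (min_width=15, slack=1)
Line 3: ['spoon', 'curtain'] (min_width=13, slack=3)
Line 4: ['heart', 'red', 'water'] (min_width=15, slack=1)
Line 5: ['mineral', 'and', 'old'] (min_width=15, slack=1)
Line 6: ['corn', 'light', 'an'] (min_width=13, slack=3)
Line 7: ['was', 'an', 'tomato'] (min_width=13, slack=3)
Line 8: ['was', 'architect', 'do'] (min_width=16, slack=0)
Line 9: ['release', 'lion'] (min_width=12, slack=4)
Line 10: ['segment', 'so'] (min_width=10, slack=6)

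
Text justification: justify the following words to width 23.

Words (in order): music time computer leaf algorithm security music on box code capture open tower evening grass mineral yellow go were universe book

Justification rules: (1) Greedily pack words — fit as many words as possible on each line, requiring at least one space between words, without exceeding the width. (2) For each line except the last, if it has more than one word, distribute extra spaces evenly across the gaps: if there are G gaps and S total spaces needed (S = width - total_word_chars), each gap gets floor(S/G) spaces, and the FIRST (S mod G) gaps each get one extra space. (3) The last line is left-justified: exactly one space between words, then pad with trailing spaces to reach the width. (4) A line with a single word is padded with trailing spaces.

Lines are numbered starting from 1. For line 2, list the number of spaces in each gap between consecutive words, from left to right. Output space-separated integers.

Line 1: ['music', 'time', 'computer'] (min_width=19, slack=4)
Line 2: ['leaf', 'algorithm', 'security'] (min_width=23, slack=0)
Line 3: ['music', 'on', 'box', 'code'] (min_width=17, slack=6)
Line 4: ['capture', 'open', 'tower'] (min_width=18, slack=5)
Line 5: ['evening', 'grass', 'mineral'] (min_width=21, slack=2)
Line 6: ['yellow', 'go', 'were', 'universe'] (min_width=23, slack=0)
Line 7: ['book'] (min_width=4, slack=19)

Answer: 1 1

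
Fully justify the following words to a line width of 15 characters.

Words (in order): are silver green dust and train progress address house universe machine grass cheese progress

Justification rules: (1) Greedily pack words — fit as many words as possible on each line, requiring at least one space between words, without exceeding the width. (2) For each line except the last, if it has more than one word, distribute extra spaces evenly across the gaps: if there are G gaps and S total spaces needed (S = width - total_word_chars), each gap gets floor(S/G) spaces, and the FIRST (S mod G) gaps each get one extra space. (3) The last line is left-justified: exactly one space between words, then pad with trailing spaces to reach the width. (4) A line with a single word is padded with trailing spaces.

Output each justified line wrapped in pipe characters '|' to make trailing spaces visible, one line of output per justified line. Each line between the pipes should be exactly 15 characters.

Line 1: ['are', 'silver'] (min_width=10, slack=5)
Line 2: ['green', 'dust', 'and'] (min_width=14, slack=1)
Line 3: ['train', 'progress'] (min_width=14, slack=1)
Line 4: ['address', 'house'] (min_width=13, slack=2)
Line 5: ['universe'] (min_width=8, slack=7)
Line 6: ['machine', 'grass'] (min_width=13, slack=2)
Line 7: ['cheese', 'progress'] (min_width=15, slack=0)

Answer: |are      silver|
|green  dust and|
|train  progress|
|address   house|
|universe       |
|machine   grass|
|cheese progress|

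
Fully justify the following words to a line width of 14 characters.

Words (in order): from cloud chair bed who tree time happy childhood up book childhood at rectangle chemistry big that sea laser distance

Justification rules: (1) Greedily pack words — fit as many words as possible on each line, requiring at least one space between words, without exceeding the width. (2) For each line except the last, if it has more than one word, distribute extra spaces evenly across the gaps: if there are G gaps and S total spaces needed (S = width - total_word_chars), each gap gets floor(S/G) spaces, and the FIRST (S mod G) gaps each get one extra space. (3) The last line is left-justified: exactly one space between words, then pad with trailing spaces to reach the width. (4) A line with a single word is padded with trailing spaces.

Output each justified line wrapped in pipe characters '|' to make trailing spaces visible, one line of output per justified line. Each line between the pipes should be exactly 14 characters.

Line 1: ['from', 'cloud'] (min_width=10, slack=4)
Line 2: ['chair', 'bed', 'who'] (min_width=13, slack=1)
Line 3: ['tree', 'time'] (min_width=9, slack=5)
Line 4: ['happy'] (min_width=5, slack=9)
Line 5: ['childhood', 'up'] (min_width=12, slack=2)
Line 6: ['book', 'childhood'] (min_width=14, slack=0)
Line 7: ['at', 'rectangle'] (min_width=12, slack=2)
Line 8: ['chemistry', 'big'] (min_width=13, slack=1)
Line 9: ['that', 'sea', 'laser'] (min_width=14, slack=0)
Line 10: ['distance'] (min_width=8, slack=6)

Answer: |from     cloud|
|chair  bed who|
|tree      time|
|happy         |
|childhood   up|
|book childhood|
|at   rectangle|
|chemistry  big|
|that sea laser|
|distance      |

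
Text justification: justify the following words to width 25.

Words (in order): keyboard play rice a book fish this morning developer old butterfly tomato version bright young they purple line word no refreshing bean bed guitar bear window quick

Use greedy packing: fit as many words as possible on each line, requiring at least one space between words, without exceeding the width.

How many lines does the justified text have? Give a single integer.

Answer: 8

Derivation:
Line 1: ['keyboard', 'play', 'rice', 'a', 'book'] (min_width=25, slack=0)
Line 2: ['fish', 'this', 'morning'] (min_width=17, slack=8)
Line 3: ['developer', 'old', 'butterfly'] (min_width=23, slack=2)
Line 4: ['tomato', 'version', 'bright'] (min_width=21, slack=4)
Line 5: ['young', 'they', 'purple', 'line'] (min_width=22, slack=3)
Line 6: ['word', 'no', 'refreshing', 'bean'] (min_width=23, slack=2)
Line 7: ['bed', 'guitar', 'bear', 'window'] (min_width=22, slack=3)
Line 8: ['quick'] (min_width=5, slack=20)
Total lines: 8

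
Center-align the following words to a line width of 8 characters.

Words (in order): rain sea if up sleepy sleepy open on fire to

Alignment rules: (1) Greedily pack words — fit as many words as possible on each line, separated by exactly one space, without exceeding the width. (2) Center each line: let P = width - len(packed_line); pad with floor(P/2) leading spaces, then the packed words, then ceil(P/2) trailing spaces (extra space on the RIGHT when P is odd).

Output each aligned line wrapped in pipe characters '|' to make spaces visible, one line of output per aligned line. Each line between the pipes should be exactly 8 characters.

Answer: |rain sea|
| if up  |
| sleepy |
| sleepy |
|open on |
|fire to |

Derivation:
Line 1: ['rain', 'sea'] (min_width=8, slack=0)
Line 2: ['if', 'up'] (min_width=5, slack=3)
Line 3: ['sleepy'] (min_width=6, slack=2)
Line 4: ['sleepy'] (min_width=6, slack=2)
Line 5: ['open', 'on'] (min_width=7, slack=1)
Line 6: ['fire', 'to'] (min_width=7, slack=1)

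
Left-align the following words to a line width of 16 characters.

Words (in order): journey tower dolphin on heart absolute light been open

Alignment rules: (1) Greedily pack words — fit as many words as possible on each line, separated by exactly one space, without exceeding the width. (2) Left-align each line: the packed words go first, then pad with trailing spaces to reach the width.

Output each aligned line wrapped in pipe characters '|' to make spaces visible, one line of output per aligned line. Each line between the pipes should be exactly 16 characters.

Answer: |journey tower   |
|dolphin on heart|
|absolute light  |
|been open       |

Derivation:
Line 1: ['journey', 'tower'] (min_width=13, slack=3)
Line 2: ['dolphin', 'on', 'heart'] (min_width=16, slack=0)
Line 3: ['absolute', 'light'] (min_width=14, slack=2)
Line 4: ['been', 'open'] (min_width=9, slack=7)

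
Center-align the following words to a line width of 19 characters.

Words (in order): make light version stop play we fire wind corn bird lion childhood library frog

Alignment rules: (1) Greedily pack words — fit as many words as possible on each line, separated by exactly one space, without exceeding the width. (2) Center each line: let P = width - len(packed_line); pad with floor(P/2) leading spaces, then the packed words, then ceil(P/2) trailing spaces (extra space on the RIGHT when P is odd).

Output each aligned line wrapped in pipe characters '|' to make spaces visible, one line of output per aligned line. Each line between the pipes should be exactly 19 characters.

Line 1: ['make', 'light', 'version'] (min_width=18, slack=1)
Line 2: ['stop', 'play', 'we', 'fire'] (min_width=17, slack=2)
Line 3: ['wind', 'corn', 'bird', 'lion'] (min_width=19, slack=0)
Line 4: ['childhood', 'library'] (min_width=17, slack=2)
Line 5: ['frog'] (min_width=4, slack=15)

Answer: |make light version |
| stop play we fire |
|wind corn bird lion|
| childhood library |
|       frog        |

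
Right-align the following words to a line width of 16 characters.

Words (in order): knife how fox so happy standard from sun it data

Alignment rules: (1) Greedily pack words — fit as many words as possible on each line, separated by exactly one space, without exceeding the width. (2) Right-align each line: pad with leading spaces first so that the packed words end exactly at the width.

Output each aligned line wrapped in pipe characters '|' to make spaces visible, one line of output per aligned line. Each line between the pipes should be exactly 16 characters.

Answer: |knife how fox so|
|  happy standard|
|from sun it data|

Derivation:
Line 1: ['knife', 'how', 'fox', 'so'] (min_width=16, slack=0)
Line 2: ['happy', 'standard'] (min_width=14, slack=2)
Line 3: ['from', 'sun', 'it', 'data'] (min_width=16, slack=0)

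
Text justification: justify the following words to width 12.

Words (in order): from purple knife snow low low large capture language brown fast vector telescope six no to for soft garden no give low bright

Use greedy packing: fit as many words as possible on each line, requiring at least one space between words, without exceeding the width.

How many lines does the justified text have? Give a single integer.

Line 1: ['from', 'purple'] (min_width=11, slack=1)
Line 2: ['knife', 'snow'] (min_width=10, slack=2)
Line 3: ['low', 'low'] (min_width=7, slack=5)
Line 4: ['large'] (min_width=5, slack=7)
Line 5: ['capture'] (min_width=7, slack=5)
Line 6: ['language'] (min_width=8, slack=4)
Line 7: ['brown', 'fast'] (min_width=10, slack=2)
Line 8: ['vector'] (min_width=6, slack=6)
Line 9: ['telescope'] (min_width=9, slack=3)
Line 10: ['six', 'no', 'to'] (min_width=9, slack=3)
Line 11: ['for', 'soft'] (min_width=8, slack=4)
Line 12: ['garden', 'no'] (min_width=9, slack=3)
Line 13: ['give', 'low'] (min_width=8, slack=4)
Line 14: ['bright'] (min_width=6, slack=6)
Total lines: 14

Answer: 14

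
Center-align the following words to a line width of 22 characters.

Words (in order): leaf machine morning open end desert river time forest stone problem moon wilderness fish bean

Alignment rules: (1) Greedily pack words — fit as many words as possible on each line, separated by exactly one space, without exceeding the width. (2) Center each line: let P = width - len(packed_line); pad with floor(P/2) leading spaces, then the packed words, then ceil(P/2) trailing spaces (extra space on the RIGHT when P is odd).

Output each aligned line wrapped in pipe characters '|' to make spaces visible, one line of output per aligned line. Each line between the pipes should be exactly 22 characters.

Line 1: ['leaf', 'machine', 'morning'] (min_width=20, slack=2)
Line 2: ['open', 'end', 'desert', 'river'] (min_width=21, slack=1)
Line 3: ['time', 'forest', 'stone'] (min_width=17, slack=5)
Line 4: ['problem', 'moon'] (min_width=12, slack=10)
Line 5: ['wilderness', 'fish', 'bean'] (min_width=20, slack=2)

Answer: | leaf machine morning |
|open end desert river |
|  time forest stone   |
|     problem moon     |
| wilderness fish bean |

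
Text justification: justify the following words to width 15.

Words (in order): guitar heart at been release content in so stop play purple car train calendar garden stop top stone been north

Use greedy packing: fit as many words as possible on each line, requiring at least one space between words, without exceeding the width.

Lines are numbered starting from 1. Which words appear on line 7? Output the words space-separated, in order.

Line 1: ['guitar', 'heart', 'at'] (min_width=15, slack=0)
Line 2: ['been', 'release'] (min_width=12, slack=3)
Line 3: ['content', 'in', 'so'] (min_width=13, slack=2)
Line 4: ['stop', 'play'] (min_width=9, slack=6)
Line 5: ['purple', 'car'] (min_width=10, slack=5)
Line 6: ['train', 'calendar'] (min_width=14, slack=1)
Line 7: ['garden', 'stop', 'top'] (min_width=15, slack=0)
Line 8: ['stone', 'been'] (min_width=10, slack=5)
Line 9: ['north'] (min_width=5, slack=10)

Answer: garden stop top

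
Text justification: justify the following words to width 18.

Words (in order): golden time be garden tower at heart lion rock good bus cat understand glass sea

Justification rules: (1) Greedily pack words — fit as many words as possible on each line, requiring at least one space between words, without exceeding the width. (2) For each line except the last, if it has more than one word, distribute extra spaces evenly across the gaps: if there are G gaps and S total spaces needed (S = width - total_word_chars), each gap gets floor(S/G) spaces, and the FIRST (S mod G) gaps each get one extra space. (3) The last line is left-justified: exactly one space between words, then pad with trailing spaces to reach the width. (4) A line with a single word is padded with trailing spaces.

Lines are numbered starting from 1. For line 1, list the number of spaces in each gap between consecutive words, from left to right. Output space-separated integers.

Line 1: ['golden', 'time', 'be'] (min_width=14, slack=4)
Line 2: ['garden', 'tower', 'at'] (min_width=15, slack=3)
Line 3: ['heart', 'lion', 'rock'] (min_width=15, slack=3)
Line 4: ['good', 'bus', 'cat'] (min_width=12, slack=6)
Line 5: ['understand', 'glass'] (min_width=16, slack=2)
Line 6: ['sea'] (min_width=3, slack=15)

Answer: 3 3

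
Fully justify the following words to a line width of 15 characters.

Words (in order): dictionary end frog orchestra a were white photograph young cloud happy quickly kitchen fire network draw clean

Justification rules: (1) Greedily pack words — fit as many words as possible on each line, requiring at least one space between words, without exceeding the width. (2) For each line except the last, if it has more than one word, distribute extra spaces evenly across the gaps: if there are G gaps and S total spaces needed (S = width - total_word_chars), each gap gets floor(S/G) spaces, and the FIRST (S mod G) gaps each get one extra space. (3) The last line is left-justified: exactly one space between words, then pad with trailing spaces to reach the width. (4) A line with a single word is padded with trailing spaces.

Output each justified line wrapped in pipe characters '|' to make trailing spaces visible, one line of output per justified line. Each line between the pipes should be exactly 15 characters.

Line 1: ['dictionary', 'end'] (min_width=14, slack=1)
Line 2: ['frog', 'orchestra'] (min_width=14, slack=1)
Line 3: ['a', 'were', 'white'] (min_width=12, slack=3)
Line 4: ['photograph'] (min_width=10, slack=5)
Line 5: ['young', 'cloud'] (min_width=11, slack=4)
Line 6: ['happy', 'quickly'] (min_width=13, slack=2)
Line 7: ['kitchen', 'fire'] (min_width=12, slack=3)
Line 8: ['network', 'draw'] (min_width=12, slack=3)
Line 9: ['clean'] (min_width=5, slack=10)

Answer: |dictionary  end|
|frog  orchestra|
|a   were  white|
|photograph     |
|young     cloud|
|happy   quickly|
|kitchen    fire|
|network    draw|
|clean          |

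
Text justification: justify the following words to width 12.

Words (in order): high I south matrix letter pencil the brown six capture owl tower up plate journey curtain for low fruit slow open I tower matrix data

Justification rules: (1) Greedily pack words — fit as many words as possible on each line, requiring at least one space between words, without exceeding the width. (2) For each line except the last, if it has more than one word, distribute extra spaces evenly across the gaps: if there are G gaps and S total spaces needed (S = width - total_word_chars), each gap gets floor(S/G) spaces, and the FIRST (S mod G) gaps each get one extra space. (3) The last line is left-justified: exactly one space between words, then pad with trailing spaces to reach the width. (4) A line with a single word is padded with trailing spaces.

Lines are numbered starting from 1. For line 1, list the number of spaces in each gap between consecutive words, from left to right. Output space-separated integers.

Line 1: ['high', 'I', 'south'] (min_width=12, slack=0)
Line 2: ['matrix'] (min_width=6, slack=6)
Line 3: ['letter'] (min_width=6, slack=6)
Line 4: ['pencil', 'the'] (min_width=10, slack=2)
Line 5: ['brown', 'six'] (min_width=9, slack=3)
Line 6: ['capture', 'owl'] (min_width=11, slack=1)
Line 7: ['tower', 'up'] (min_width=8, slack=4)
Line 8: ['plate'] (min_width=5, slack=7)
Line 9: ['journey'] (min_width=7, slack=5)
Line 10: ['curtain', 'for'] (min_width=11, slack=1)
Line 11: ['low', 'fruit'] (min_width=9, slack=3)
Line 12: ['slow', 'open', 'I'] (min_width=11, slack=1)
Line 13: ['tower', 'matrix'] (min_width=12, slack=0)
Line 14: ['data'] (min_width=4, slack=8)

Answer: 1 1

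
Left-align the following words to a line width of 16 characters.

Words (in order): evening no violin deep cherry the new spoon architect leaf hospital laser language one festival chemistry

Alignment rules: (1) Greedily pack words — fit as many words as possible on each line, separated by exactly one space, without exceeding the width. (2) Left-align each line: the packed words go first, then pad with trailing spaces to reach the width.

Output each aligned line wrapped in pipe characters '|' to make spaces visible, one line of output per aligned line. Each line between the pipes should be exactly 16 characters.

Answer: |evening no      |
|violin deep     |
|cherry the new  |
|spoon architect |
|leaf hospital   |
|laser language  |
|one festival    |
|chemistry       |

Derivation:
Line 1: ['evening', 'no'] (min_width=10, slack=6)
Line 2: ['violin', 'deep'] (min_width=11, slack=5)
Line 3: ['cherry', 'the', 'new'] (min_width=14, slack=2)
Line 4: ['spoon', 'architect'] (min_width=15, slack=1)
Line 5: ['leaf', 'hospital'] (min_width=13, slack=3)
Line 6: ['laser', 'language'] (min_width=14, slack=2)
Line 7: ['one', 'festival'] (min_width=12, slack=4)
Line 8: ['chemistry'] (min_width=9, slack=7)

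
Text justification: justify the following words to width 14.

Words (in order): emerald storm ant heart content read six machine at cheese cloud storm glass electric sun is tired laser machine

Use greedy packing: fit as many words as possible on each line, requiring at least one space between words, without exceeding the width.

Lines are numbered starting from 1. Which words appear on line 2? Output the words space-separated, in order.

Answer: ant heart

Derivation:
Line 1: ['emerald', 'storm'] (min_width=13, slack=1)
Line 2: ['ant', 'heart'] (min_width=9, slack=5)
Line 3: ['content', 'read'] (min_width=12, slack=2)
Line 4: ['six', 'machine', 'at'] (min_width=14, slack=0)
Line 5: ['cheese', 'cloud'] (min_width=12, slack=2)
Line 6: ['storm', 'glass'] (min_width=11, slack=3)
Line 7: ['electric', 'sun'] (min_width=12, slack=2)
Line 8: ['is', 'tired', 'laser'] (min_width=14, slack=0)
Line 9: ['machine'] (min_width=7, slack=7)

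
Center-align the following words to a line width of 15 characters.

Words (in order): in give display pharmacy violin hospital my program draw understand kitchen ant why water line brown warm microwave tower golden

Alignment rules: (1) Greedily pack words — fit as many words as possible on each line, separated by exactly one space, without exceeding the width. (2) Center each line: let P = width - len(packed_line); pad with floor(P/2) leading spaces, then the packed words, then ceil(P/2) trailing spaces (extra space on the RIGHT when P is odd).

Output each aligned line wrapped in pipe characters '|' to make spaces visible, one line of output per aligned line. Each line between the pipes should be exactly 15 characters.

Line 1: ['in', 'give', 'display'] (min_width=15, slack=0)
Line 2: ['pharmacy', 'violin'] (min_width=15, slack=0)
Line 3: ['hospital', 'my'] (min_width=11, slack=4)
Line 4: ['program', 'draw'] (min_width=12, slack=3)
Line 5: ['understand'] (min_width=10, slack=5)
Line 6: ['kitchen', 'ant', 'why'] (min_width=15, slack=0)
Line 7: ['water', 'line'] (min_width=10, slack=5)
Line 8: ['brown', 'warm'] (min_width=10, slack=5)
Line 9: ['microwave', 'tower'] (min_width=15, slack=0)
Line 10: ['golden'] (min_width=6, slack=9)

Answer: |in give display|
|pharmacy violin|
|  hospital my  |
| program draw  |
|  understand   |
|kitchen ant why|
|  water line   |
|  brown warm   |
|microwave tower|
|    golden     |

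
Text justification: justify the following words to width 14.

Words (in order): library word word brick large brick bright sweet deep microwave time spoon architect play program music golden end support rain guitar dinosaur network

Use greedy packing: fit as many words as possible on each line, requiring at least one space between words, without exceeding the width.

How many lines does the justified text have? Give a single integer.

Line 1: ['library', 'word'] (min_width=12, slack=2)
Line 2: ['word', 'brick'] (min_width=10, slack=4)
Line 3: ['large', 'brick'] (min_width=11, slack=3)
Line 4: ['bright', 'sweet'] (min_width=12, slack=2)
Line 5: ['deep', 'microwave'] (min_width=14, slack=0)
Line 6: ['time', 'spoon'] (min_width=10, slack=4)
Line 7: ['architect', 'play'] (min_width=14, slack=0)
Line 8: ['program', 'music'] (min_width=13, slack=1)
Line 9: ['golden', 'end'] (min_width=10, slack=4)
Line 10: ['support', 'rain'] (min_width=12, slack=2)
Line 11: ['guitar'] (min_width=6, slack=8)
Line 12: ['dinosaur'] (min_width=8, slack=6)
Line 13: ['network'] (min_width=7, slack=7)
Total lines: 13

Answer: 13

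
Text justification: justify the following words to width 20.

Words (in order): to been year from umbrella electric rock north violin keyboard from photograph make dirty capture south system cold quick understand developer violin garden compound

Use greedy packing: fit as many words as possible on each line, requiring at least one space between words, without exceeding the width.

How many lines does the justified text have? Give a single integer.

Line 1: ['to', 'been', 'year', 'from'] (min_width=17, slack=3)
Line 2: ['umbrella', 'electric'] (min_width=17, slack=3)
Line 3: ['rock', 'north', 'violin'] (min_width=17, slack=3)
Line 4: ['keyboard', 'from'] (min_width=13, slack=7)
Line 5: ['photograph', 'make'] (min_width=15, slack=5)
Line 6: ['dirty', 'capture', 'south'] (min_width=19, slack=1)
Line 7: ['system', 'cold', 'quick'] (min_width=17, slack=3)
Line 8: ['understand', 'developer'] (min_width=20, slack=0)
Line 9: ['violin', 'garden'] (min_width=13, slack=7)
Line 10: ['compound'] (min_width=8, slack=12)
Total lines: 10

Answer: 10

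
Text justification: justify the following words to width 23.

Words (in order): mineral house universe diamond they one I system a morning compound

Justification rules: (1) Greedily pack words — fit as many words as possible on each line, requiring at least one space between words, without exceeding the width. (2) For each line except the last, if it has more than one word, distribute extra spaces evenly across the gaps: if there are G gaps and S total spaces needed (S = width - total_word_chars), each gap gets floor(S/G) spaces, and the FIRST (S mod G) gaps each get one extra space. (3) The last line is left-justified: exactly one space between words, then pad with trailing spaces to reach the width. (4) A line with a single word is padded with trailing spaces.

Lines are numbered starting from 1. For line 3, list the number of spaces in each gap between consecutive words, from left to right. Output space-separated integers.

Answer: 5 4

Derivation:
Line 1: ['mineral', 'house', 'universe'] (min_width=22, slack=1)
Line 2: ['diamond', 'they', 'one', 'I'] (min_width=18, slack=5)
Line 3: ['system', 'a', 'morning'] (min_width=16, slack=7)
Line 4: ['compound'] (min_width=8, slack=15)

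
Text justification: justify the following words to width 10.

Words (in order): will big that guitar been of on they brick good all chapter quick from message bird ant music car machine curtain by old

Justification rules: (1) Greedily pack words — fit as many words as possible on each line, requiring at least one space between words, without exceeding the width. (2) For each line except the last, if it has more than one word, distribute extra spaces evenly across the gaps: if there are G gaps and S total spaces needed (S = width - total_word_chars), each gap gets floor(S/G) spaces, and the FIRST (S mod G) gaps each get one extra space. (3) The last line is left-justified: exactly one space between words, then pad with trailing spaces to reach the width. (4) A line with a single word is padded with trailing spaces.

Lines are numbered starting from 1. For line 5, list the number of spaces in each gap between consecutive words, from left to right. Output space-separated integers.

Line 1: ['will', 'big'] (min_width=8, slack=2)
Line 2: ['that'] (min_width=4, slack=6)
Line 3: ['guitar'] (min_width=6, slack=4)
Line 4: ['been', 'of', 'on'] (min_width=10, slack=0)
Line 5: ['they', 'brick'] (min_width=10, slack=0)
Line 6: ['good', 'all'] (min_width=8, slack=2)
Line 7: ['chapter'] (min_width=7, slack=3)
Line 8: ['quick', 'from'] (min_width=10, slack=0)
Line 9: ['message'] (min_width=7, slack=3)
Line 10: ['bird', 'ant'] (min_width=8, slack=2)
Line 11: ['music', 'car'] (min_width=9, slack=1)
Line 12: ['machine'] (min_width=7, slack=3)
Line 13: ['curtain', 'by'] (min_width=10, slack=0)
Line 14: ['old'] (min_width=3, slack=7)

Answer: 1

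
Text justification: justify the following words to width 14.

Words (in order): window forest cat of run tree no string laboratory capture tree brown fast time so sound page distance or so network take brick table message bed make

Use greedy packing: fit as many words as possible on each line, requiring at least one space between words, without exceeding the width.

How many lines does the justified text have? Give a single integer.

Line 1: ['window', 'forest'] (min_width=13, slack=1)
Line 2: ['cat', 'of', 'run'] (min_width=10, slack=4)
Line 3: ['tree', 'no', 'string'] (min_width=14, slack=0)
Line 4: ['laboratory'] (min_width=10, slack=4)
Line 5: ['capture', 'tree'] (min_width=12, slack=2)
Line 6: ['brown', 'fast'] (min_width=10, slack=4)
Line 7: ['time', 'so', 'sound'] (min_width=13, slack=1)
Line 8: ['page', 'distance'] (min_width=13, slack=1)
Line 9: ['or', 'so', 'network'] (min_width=13, slack=1)
Line 10: ['take', 'brick'] (min_width=10, slack=4)
Line 11: ['table', 'message'] (min_width=13, slack=1)
Line 12: ['bed', 'make'] (min_width=8, slack=6)
Total lines: 12

Answer: 12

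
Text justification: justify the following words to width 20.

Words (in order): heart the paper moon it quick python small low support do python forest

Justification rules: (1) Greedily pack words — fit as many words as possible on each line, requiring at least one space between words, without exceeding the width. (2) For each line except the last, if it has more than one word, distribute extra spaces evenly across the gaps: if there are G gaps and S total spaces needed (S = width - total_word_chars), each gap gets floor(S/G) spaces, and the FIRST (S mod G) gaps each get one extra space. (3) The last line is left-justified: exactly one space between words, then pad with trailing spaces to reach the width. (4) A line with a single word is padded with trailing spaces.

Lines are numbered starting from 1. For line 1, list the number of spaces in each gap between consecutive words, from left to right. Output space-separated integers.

Line 1: ['heart', 'the', 'paper', 'moon'] (min_width=20, slack=0)
Line 2: ['it', 'quick', 'python'] (min_width=15, slack=5)
Line 3: ['small', 'low', 'support', 'do'] (min_width=20, slack=0)
Line 4: ['python', 'forest'] (min_width=13, slack=7)

Answer: 1 1 1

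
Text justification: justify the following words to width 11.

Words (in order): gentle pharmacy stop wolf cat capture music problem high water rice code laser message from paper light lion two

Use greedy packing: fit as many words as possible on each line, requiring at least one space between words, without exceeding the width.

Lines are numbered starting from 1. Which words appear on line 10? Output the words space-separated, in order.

Line 1: ['gentle'] (min_width=6, slack=5)
Line 2: ['pharmacy'] (min_width=8, slack=3)
Line 3: ['stop', 'wolf'] (min_width=9, slack=2)
Line 4: ['cat', 'capture'] (min_width=11, slack=0)
Line 5: ['music'] (min_width=5, slack=6)
Line 6: ['problem'] (min_width=7, slack=4)
Line 7: ['high', 'water'] (min_width=10, slack=1)
Line 8: ['rice', 'code'] (min_width=9, slack=2)
Line 9: ['laser'] (min_width=5, slack=6)
Line 10: ['message'] (min_width=7, slack=4)
Line 11: ['from', 'paper'] (min_width=10, slack=1)
Line 12: ['light', 'lion'] (min_width=10, slack=1)
Line 13: ['two'] (min_width=3, slack=8)

Answer: message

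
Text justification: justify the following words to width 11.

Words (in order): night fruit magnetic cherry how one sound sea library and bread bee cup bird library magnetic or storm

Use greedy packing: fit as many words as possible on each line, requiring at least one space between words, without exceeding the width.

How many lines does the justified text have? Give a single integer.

Answer: 11

Derivation:
Line 1: ['night', 'fruit'] (min_width=11, slack=0)
Line 2: ['magnetic'] (min_width=8, slack=3)
Line 3: ['cherry', 'how'] (min_width=10, slack=1)
Line 4: ['one', 'sound'] (min_width=9, slack=2)
Line 5: ['sea', 'library'] (min_width=11, slack=0)
Line 6: ['and', 'bread'] (min_width=9, slack=2)
Line 7: ['bee', 'cup'] (min_width=7, slack=4)
Line 8: ['bird'] (min_width=4, slack=7)
Line 9: ['library'] (min_width=7, slack=4)
Line 10: ['magnetic', 'or'] (min_width=11, slack=0)
Line 11: ['storm'] (min_width=5, slack=6)
Total lines: 11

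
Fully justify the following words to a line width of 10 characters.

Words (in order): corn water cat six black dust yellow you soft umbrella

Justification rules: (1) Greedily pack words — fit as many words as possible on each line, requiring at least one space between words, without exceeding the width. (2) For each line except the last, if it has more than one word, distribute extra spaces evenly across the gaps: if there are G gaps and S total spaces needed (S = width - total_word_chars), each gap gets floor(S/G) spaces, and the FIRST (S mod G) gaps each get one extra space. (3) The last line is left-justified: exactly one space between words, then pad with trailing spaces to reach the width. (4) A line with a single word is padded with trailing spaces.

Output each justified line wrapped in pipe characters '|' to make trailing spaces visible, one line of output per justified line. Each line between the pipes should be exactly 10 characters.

Answer: |corn water|
|cat    six|
|black dust|
|yellow you|
|soft      |
|umbrella  |

Derivation:
Line 1: ['corn', 'water'] (min_width=10, slack=0)
Line 2: ['cat', 'six'] (min_width=7, slack=3)
Line 3: ['black', 'dust'] (min_width=10, slack=0)
Line 4: ['yellow', 'you'] (min_width=10, slack=0)
Line 5: ['soft'] (min_width=4, slack=6)
Line 6: ['umbrella'] (min_width=8, slack=2)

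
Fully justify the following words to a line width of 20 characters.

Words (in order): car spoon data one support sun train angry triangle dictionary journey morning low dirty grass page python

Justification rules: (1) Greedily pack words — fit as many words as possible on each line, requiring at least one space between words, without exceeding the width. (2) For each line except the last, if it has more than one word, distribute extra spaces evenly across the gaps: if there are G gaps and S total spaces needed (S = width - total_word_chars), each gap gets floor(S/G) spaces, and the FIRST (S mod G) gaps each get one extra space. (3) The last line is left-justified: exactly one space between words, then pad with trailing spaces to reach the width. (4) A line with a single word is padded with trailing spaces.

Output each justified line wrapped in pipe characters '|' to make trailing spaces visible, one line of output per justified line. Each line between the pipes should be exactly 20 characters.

Line 1: ['car', 'spoon', 'data', 'one'] (min_width=18, slack=2)
Line 2: ['support', 'sun', 'train'] (min_width=17, slack=3)
Line 3: ['angry', 'triangle'] (min_width=14, slack=6)
Line 4: ['dictionary', 'journey'] (min_width=18, slack=2)
Line 5: ['morning', 'low', 'dirty'] (min_width=17, slack=3)
Line 6: ['grass', 'page', 'python'] (min_width=17, slack=3)

Answer: |car  spoon  data one|
|support   sun  train|
|angry       triangle|
|dictionary   journey|
|morning   low  dirty|
|grass page python   |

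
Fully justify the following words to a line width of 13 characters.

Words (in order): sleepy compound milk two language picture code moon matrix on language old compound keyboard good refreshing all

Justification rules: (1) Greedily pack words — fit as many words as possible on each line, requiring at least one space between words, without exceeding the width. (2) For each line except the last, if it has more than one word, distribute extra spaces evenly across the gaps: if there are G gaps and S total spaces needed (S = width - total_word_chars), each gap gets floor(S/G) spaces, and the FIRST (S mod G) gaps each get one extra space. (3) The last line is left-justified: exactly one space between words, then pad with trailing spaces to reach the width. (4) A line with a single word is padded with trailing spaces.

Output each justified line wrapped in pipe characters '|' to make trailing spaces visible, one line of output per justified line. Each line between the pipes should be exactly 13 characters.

Answer: |sleepy       |
|compound milk|
|two  language|
|picture  code|
|moon   matrix|
|on   language|
|old  compound|
|keyboard good|
|refreshing   |
|all          |

Derivation:
Line 1: ['sleepy'] (min_width=6, slack=7)
Line 2: ['compound', 'milk'] (min_width=13, slack=0)
Line 3: ['two', 'language'] (min_width=12, slack=1)
Line 4: ['picture', 'code'] (min_width=12, slack=1)
Line 5: ['moon', 'matrix'] (min_width=11, slack=2)
Line 6: ['on', 'language'] (min_width=11, slack=2)
Line 7: ['old', 'compound'] (min_width=12, slack=1)
Line 8: ['keyboard', 'good'] (min_width=13, slack=0)
Line 9: ['refreshing'] (min_width=10, slack=3)
Line 10: ['all'] (min_width=3, slack=10)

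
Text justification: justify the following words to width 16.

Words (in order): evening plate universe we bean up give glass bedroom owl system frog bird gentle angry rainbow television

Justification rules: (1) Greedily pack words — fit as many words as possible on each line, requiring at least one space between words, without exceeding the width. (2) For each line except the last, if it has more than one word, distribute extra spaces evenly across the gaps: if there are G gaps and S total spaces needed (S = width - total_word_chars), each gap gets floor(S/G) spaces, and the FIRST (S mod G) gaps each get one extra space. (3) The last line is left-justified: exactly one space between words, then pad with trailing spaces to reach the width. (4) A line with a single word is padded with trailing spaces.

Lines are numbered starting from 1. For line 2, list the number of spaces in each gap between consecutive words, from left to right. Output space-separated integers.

Line 1: ['evening', 'plate'] (min_width=13, slack=3)
Line 2: ['universe', 'we', 'bean'] (min_width=16, slack=0)
Line 3: ['up', 'give', 'glass'] (min_width=13, slack=3)
Line 4: ['bedroom', 'owl'] (min_width=11, slack=5)
Line 5: ['system', 'frog', 'bird'] (min_width=16, slack=0)
Line 6: ['gentle', 'angry'] (min_width=12, slack=4)
Line 7: ['rainbow'] (min_width=7, slack=9)
Line 8: ['television'] (min_width=10, slack=6)

Answer: 1 1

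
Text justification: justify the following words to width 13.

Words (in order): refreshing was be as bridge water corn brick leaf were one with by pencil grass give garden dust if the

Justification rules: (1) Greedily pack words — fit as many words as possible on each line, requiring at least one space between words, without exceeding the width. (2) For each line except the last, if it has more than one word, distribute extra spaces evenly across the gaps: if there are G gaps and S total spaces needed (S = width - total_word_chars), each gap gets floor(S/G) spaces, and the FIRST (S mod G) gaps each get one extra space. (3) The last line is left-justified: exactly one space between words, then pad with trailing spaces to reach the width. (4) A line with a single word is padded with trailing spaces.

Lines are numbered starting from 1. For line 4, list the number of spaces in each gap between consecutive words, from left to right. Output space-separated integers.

Line 1: ['refreshing'] (min_width=10, slack=3)
Line 2: ['was', 'be', 'as'] (min_width=9, slack=4)
Line 3: ['bridge', 'water'] (min_width=12, slack=1)
Line 4: ['corn', 'brick'] (min_width=10, slack=3)
Line 5: ['leaf', 'were', 'one'] (min_width=13, slack=0)
Line 6: ['with', 'by'] (min_width=7, slack=6)
Line 7: ['pencil', 'grass'] (min_width=12, slack=1)
Line 8: ['give', 'garden'] (min_width=11, slack=2)
Line 9: ['dust', 'if', 'the'] (min_width=11, slack=2)

Answer: 4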